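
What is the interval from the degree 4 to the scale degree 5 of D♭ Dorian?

The scale runs D♭ E♭ F♭ G♭ A♭ B♭ C♭.
The degree 4 is G♭ and the scale degree 5 is A♭.
G♭ up to A♭ spans 2 letter names and 2 semitones — a major second.

major 2nd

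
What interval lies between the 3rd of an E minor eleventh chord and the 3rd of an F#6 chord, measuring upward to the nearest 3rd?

E minor eleventh has G as its 3rd, and F#6 has A# as its 3rd.
2 letter names make it a second; at 3 semitones (a half step wider than major) the quality is augmented.

augmented second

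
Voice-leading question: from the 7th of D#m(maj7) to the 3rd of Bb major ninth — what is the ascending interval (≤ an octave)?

D#m(maj7) has C## as its 7th, and Bb major ninth has D as its 3rd.
From C## to D: 0 semitones over a second = diminished.

diminished second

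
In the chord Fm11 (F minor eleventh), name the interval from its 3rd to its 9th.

major seventh

The chord tones of Fm11 (F minor eleventh) are F A♭ C E♭ G B♭.
That puts A♭ below G.
From A♭ to G is 11 semitones, exactly the major seventh.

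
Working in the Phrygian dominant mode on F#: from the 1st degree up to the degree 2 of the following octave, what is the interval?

The scale runs F# G A# B C# D E.
The 1st degree is F# and the scale degree 2 (up an octave) is G.
9 letter names make it a ninth; at 13 semitones (a half step narrower than major) the quality is minor.

minor ninth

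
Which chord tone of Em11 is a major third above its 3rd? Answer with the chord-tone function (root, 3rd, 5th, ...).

5th

Em11 (E minor eleventh): E-G-B-D-F♯-A.
The 3rd is G. A major third above G is B.
B is the chord's 5th.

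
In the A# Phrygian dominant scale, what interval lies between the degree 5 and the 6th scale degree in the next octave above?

A# phrygian dominant: A# B C## D# E# F# G#.
Degree 5 = E#; degree 6 (up an octave) = F#.
9 letter names make it a ninth; at 13 semitones (a half step narrower than major) the quality is minor.

minor ninth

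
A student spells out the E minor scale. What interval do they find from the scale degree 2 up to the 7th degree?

minor sixth

Spelling the E minor scale: E F# G A B C D.
That puts F# below D.
From F# to D: 8 semitones over a sixth = minor.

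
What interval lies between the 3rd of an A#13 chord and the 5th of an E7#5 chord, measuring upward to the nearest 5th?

minor seventh

The 3rd of A#13 is C##; the 5th of E7#5 is B#.
From C## to B#: 10 semitones over a seventh = minor.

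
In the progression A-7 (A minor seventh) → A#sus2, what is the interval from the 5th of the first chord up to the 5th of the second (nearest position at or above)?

The 5th of A-7 (A minor seventh) is E; the 5th of A#sus2 is E#.
E up to E# is 1 semitone, a half step wider than a perfect unison, so the interval is augmented.

A1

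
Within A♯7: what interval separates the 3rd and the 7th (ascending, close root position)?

diminished fifth

A♯7: A♯ C𝄪 E♯ G♯.
So we need the interval from C𝄪 up to G♯.
5 letter names make it a fifth; at 6 semitones (a half step narrower than perfect) the quality is diminished.
This 3–7 tritone is the characteristic tension at the heart of the dominant sound.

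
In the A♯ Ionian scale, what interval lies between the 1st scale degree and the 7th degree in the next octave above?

M14

Spelling the A♯ Ionian scale: A♯ B♯ C𝄪 D♯ E♯ F𝄪 G𝄪.
The 1st scale degree is A♯ and the 7th scale degree (up an octave) is G𝄪.
Counting 14 letters and 23 half steps from A♯ gives a major fourteenth.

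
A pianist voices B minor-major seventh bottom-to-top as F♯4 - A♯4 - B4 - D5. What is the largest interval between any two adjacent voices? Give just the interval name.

Adjacent intervals: F♯4→A♯4 = major third; A♯4→B4 = minor second; B4→D5 = minor third.
The largest is F♯4 to A♯4, a major third (4 semitones).

major third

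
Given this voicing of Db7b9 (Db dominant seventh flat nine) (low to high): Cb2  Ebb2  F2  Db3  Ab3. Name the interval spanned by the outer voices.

The outer voices are Cb2 and Ab3.
From Cb to Ab is 21 semitones, exactly the major thirteenth.

M13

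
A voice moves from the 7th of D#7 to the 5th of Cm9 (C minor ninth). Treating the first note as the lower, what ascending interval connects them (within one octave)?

diminished 5th

D#7 has C# as its 7th, and Cm9 (C minor ninth) has G as its 5th.
From C# to G: 6 semitones over a fifth = diminished.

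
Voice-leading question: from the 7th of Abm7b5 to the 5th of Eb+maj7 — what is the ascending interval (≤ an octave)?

augmented 3rd

Abm7b5 has Gb as its 7th, and Eb+maj7 has B as its 5th.
Gb up to B is 5 semitones, a half step wider than a major third, so the interval is augmented.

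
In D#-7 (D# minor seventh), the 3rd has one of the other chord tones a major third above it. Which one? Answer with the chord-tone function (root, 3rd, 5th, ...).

D#min7: D#-F#-A#-C#.
The 3rd is F#. A major third above F# is A#.
A# is the chord's 5th.

5th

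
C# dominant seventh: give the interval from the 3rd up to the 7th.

C#7 is spelled C#-E#-G#-B.
The 3rd is E# and the 7th is B.
5 letter names make it a fifth; at 6 semitones (a half step narrower than perfect) the quality is diminished.
This 3–7 tritone is the characteristic tension at the heart of the dominant sound.

diminished fifth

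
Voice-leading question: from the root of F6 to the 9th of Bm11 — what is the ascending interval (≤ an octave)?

augmented fifth

The root of F6 is F; the 9th of Bm11 is C#.
5 letter names make it a fifth; at 8 semitones (a half step wider than perfect) the quality is augmented.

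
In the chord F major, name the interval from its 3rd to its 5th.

Fmaj: F, A, C.
So we need the interval from A up to C.
3 letter names make it a third; at 3 semitones (a half step narrower than major) the quality is minor.

minor 3rd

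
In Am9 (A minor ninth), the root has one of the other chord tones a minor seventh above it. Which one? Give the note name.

A minor ninth: A–C–E–G–B.
The root is A. A minor seventh above A is G.
G is the chord's 7th.

G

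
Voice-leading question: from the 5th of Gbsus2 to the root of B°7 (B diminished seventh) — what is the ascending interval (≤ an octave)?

augmented 6th

The 5th of Gbsus2 is Db; the root of B°7 (B diminished seventh) is B.
Db up to B is 10 semitones, a half step wider than a major sixth, so the interval is augmented.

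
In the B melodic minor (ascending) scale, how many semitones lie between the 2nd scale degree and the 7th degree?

9

The scale is B C♯ D E F♯ G♯ A♯.
C♯ up to A♯ is a major sixth — 9 semitones.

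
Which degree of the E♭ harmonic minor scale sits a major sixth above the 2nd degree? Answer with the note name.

The scale is E♭ F G♭ A♭ B♭ C♭ D.
The 2nd degree is F; a major sixth above that is D — scale degree 7.

D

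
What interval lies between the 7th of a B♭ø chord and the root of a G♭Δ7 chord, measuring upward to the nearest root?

minor seventh

The 7th of B♭ø is A♭; the root of G♭Δ7 is G♭.
From A♭ to G♭: 10 semitones over a seventh = minor.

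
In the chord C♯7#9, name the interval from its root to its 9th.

augmented ninth

Spelling the chord: C♯ E♯ G♯ B D𝄪.
The root is C♯ and the 9th is D𝄪.
9 letter names make it a ninth; at 15 semitones (a half step wider than major) the quality is augmented.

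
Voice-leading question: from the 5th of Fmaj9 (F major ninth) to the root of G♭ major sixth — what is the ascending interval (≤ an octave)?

d5

Fmaj9 (F major ninth) has C as its 5th, and G♭ major sixth has G♭ as its root.
From C to G♭: 6 semitones over a fifth = diminished.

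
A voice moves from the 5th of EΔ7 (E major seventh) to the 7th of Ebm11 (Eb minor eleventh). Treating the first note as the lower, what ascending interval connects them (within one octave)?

EΔ7 (E major seventh) has B as its 5th, and Ebm11 (Eb minor eleventh) has Db as its 7th.
From B to Db: 2 semitones over a third = diminished.

diminished third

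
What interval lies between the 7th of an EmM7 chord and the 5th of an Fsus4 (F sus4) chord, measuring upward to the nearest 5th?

EmM7 has D♯ as its 7th, and Fsus4 (F sus4) has C as its 5th.
D♯ up to C is 9 semitones, a whole step narrower than a major seventh, so the interval is diminished.

d7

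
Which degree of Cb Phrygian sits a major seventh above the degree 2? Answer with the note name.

The scale is Cb Dbb Ebb Fb Gb Abb Bbb.
The degree 2 is Dbb; a major seventh above that is Cb — scale degree 1.

Cb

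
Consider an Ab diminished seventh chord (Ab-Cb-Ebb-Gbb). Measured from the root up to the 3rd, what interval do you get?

The root is Ab and the 3rd is Cb.
Ab up to Cb is 3 semitones, a half step narrower than a major third, so the interval is minor.

minor third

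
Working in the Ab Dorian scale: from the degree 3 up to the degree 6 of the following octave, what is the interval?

Spelling the Ab Dorian scale: Ab Bb Cb Db Eb F Gb.
Degree 3 = Cb; 6th degree (up an octave) = F.
Cb up to F is 18 semitones, a half step wider than a perfect eleventh, so the interval is augmented.

augmented 11th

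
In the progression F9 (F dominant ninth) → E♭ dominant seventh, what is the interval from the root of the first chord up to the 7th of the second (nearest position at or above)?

minor sixth

The root of F9 (F dominant ninth) is F; the 7th of E♭ dominant seventh is D♭.
F up to D♭ is 8 semitones, a half step narrower than a major sixth, so the interval is minor.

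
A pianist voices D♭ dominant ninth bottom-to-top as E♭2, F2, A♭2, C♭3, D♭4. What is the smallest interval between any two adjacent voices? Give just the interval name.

major second

Adjacent intervals: E♭2→F2 = major second; F2→A♭2 = minor third; A♭2→C♭3 = minor third; C♭3→D♭4 = major ninth.
The smallest is E♭2 to F2, a major second (2 semitones).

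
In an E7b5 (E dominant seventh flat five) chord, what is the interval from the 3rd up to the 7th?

d5

The chord tones of E7b5 are E-G#-Bb-D.
So we need the interval from G# up to D.
From G# to D: 6 semitones over a fifth = diminished.
This 3–7 tritone is the characteristic tension at the heart of the dominant sound.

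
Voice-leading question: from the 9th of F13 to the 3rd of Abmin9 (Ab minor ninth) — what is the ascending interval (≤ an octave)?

F13 has G as its 9th, and Abmin9 (Ab minor ninth) has Cb as its 3rd.
From G to Cb: 4 semitones over a fourth = diminished.

diminished fourth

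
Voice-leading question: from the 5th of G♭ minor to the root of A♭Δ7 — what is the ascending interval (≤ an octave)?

perfect 5th

The 5th of G♭ minor is D♭; the root of A♭Δ7 is A♭.
Counting 5 letters and 7 half steps from D♭ gives a perfect fifth.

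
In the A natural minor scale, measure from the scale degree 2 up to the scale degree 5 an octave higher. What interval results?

perfect 11th

Spelling the A natural minor scale: A B C D E F G.
So we need the interval from B up to E.
B up to E spans 11 letter names and 17 semitones — a perfect eleventh.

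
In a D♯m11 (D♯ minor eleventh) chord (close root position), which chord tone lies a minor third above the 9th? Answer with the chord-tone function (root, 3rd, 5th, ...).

The chord tones of D♯ minor eleventh are D♯, F♯, A♯, C♯, E♯, G♯.
The 9th is E♯. A minor third above E♯ is G♯.
G♯ is the chord's 11th.

11th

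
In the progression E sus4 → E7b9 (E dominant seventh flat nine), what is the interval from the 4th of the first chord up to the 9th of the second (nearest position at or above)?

m6

E sus4 has A as its 4th, and E7b9 (E dominant seventh flat nine) has F as its 9th.
6 letter names make it a sixth; at 8 semitones (a half step narrower than major) the quality is minor.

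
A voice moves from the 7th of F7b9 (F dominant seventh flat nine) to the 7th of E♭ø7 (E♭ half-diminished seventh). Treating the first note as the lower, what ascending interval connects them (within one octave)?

m7

The 7th of F7b9 (F dominant seventh flat nine) is E♭; the 7th of E♭ø7 (E♭ half-diminished seventh) is D♭.
7 letter names make it a seventh; at 10 semitones (a half step narrower than major) the quality is minor.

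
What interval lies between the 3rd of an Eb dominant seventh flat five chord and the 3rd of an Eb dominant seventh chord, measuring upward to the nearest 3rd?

The 3rd of Eb dominant seventh flat five is G; the 3rd of Eb dominant seventh is G.
From G to G is 0 semitones, exactly the perfect unison.

P1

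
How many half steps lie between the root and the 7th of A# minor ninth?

10

Spelling the chord: A#, C#, E#, G#, B#.
A# to G# is a minor seventh: 10 semitones.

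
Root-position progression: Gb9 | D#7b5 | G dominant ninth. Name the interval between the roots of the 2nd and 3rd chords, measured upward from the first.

The roots are D# and G.
D# up to G is 4 semitones, a half step narrower than a perfect fourth, so the interval is diminished.

diminished 4th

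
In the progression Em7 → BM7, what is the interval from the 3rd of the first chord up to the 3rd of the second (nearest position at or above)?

augmented 5th

Em7 has G as its 3rd, and BM7 has D♯ as its 3rd.
5 letter names make it a fifth; at 8 semitones (a half step wider than perfect) the quality is augmented.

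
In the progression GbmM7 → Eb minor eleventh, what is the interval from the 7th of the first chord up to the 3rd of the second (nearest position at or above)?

GbmM7 has F as its 7th, and Eb minor eleventh has Gb as its 3rd.
F up to Gb is 1 semitone, a half step narrower than a major second, so the interval is minor.

minor 2nd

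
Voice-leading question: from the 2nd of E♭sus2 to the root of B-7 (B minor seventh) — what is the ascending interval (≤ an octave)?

The 2nd of E♭sus2 is F; the root of B-7 (B minor seventh) is B.
From F to B: 6 semitones over a fourth = augmented.

augmented fourth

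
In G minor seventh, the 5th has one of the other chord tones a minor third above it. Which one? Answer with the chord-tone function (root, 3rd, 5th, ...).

7th

G minor seventh is spelled G Bb D F.
The 5th is D. A minor third above D is F.
F is the chord's 7th.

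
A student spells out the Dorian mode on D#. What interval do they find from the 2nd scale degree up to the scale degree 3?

minor 2nd

The scale runs D# E# F# G# A# B# C#.
That puts E# below F#.
From E# to F#: 1 semitone over a second = minor.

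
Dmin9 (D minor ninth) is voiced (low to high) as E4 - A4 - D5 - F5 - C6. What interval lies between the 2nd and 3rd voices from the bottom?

Those voices are A4 and D5.
A up to D spans 4 letter names and 5 semitones — a perfect fourth.

perfect fourth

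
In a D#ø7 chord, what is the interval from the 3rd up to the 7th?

D#ø7 is spelled D#–F#–A–C#.
So we need the interval from F# up to C#.
F# up to C# spans 5 letter names and 7 semitones — a perfect fifth.

perfect fifth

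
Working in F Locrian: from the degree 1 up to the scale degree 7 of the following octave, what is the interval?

minor 14th

Spelling F Locrian: F Gb Ab Bb Cb Db Eb.
Degree 1 = F; 7th scale degree (up an octave) = Eb.
14 letter names make it a fourteenth; at 22 semitones (a half step narrower than major) the quality is minor.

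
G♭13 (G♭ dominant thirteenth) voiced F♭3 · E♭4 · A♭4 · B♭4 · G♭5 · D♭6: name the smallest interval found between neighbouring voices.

Adjacent intervals: F♭3→E♭4 = major seventh; E♭4→A♭4 = perfect fourth; A♭4→B♭4 = major second; B♭4→G♭5 = minor sixth; G♭5→D♭6 = perfect fifth.
The smallest is A♭4 to B♭4, a major second (2 semitones).

major second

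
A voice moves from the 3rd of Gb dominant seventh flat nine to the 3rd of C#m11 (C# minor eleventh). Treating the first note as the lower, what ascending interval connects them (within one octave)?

Gb dominant seventh flat nine has Bb as its 3rd, and C#m11 (C# minor eleventh) has E as its 3rd.
4 letter names make it a fourth; at 6 semitones (a half step wider than perfect) the quality is augmented.

augmented fourth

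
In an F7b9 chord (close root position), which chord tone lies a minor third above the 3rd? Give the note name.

Spelling the chord: F–A–C–E♭–G♭.
The 3rd is A. A minor third above A is C.
C is the chord's 5th.

C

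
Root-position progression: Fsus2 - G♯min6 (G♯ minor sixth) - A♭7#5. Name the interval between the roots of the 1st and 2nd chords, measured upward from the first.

The roots are F and G♯.
2 letter names make it a second; at 3 semitones (a half step wider than major) the quality is augmented.

augmented second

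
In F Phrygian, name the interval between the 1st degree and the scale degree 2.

Spelling F Phrygian: F G♭ A♭ B♭ C D♭ E♭.
So we need the interval from F up to G♭.
F up to G♭ is 1 semitone, a half step narrower than a major second, so the interval is minor.

minor 2nd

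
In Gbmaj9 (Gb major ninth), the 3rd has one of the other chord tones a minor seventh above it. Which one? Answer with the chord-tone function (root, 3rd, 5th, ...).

9th

Spelling the chord: Gb, Bb, Db, F, Ab.
The 3rd is Bb. A minor seventh above Bb is Ab.
Ab is the chord's 9th.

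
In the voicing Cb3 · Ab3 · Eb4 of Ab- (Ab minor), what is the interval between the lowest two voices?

Those voices are Cb3 and Ab3.
From Cb to Ab is 9 semitones, exactly the major sixth.

M6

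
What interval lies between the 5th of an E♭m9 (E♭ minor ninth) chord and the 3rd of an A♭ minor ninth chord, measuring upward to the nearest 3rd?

E♭m9 (E♭ minor ninth) has B♭ as its 5th, and A♭ minor ninth has C♭ as its 3rd.
From B♭ to C♭: 1 semitone over a second = minor.

m2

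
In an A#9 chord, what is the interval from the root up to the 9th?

A#9 is spelled A#-C##-E#-G#-B#.
So we need the interval from A# up to B#.
From A# to B# is 14 semitones, exactly the major ninth.

major ninth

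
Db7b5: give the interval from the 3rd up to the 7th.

Db7b5 is spelled Db, F, Abb, Cb.
That puts F below Cb.
F up to Cb is 6 semitones, a half step narrower than a perfect fifth, so the interval is diminished.
This 3–7 tritone is the characteristic tension at the heart of the dominant sound.

diminished 5th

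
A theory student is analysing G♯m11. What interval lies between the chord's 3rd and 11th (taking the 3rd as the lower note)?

G♯m11 is spelled G♯–B–D♯–F♯–A♯–C♯.
So we need the interval from B up to C♯.
B up to C♯ spans 9 letter names and 14 semitones — a major ninth.

major ninth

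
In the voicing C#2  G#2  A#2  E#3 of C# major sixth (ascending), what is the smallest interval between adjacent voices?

Adjacent intervals: C#2→G#2 = perfect fifth; G#2→A#2 = major second; A#2→E#3 = perfect fifth.
The smallest is G#2 to A#2, a major second (2 semitones).

M2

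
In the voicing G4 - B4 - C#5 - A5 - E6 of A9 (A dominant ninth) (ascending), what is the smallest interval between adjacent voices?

Adjacent intervals: G4→B4 = major third; B4→C#5 = major second; C#5→A5 = minor sixth; A5→E6 = perfect fifth.
The smallest is B4 to C#5, a major second (2 semitones).

M2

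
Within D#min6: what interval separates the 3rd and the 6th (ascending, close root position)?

The chord tones of D#min6 are D#–F#–A#–B#.
The 3rd is F# and the 6th is B#.
From F# to B#: 6 semitones over a fourth = augmented.

augmented fourth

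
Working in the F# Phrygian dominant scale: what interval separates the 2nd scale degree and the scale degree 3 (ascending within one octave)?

A2

The scale runs F# G A# B C# D E.
That puts G below A#.
G up to A# is 3 semitones, a half step wider than a major second, so the interval is augmented.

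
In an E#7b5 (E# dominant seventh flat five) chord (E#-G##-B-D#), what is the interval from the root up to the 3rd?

That puts E# below G##.
E# up to G## spans 3 letter names and 4 semitones — a major third.

major third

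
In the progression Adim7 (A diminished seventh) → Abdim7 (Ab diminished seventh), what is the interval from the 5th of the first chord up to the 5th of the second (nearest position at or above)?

Adim7 (A diminished seventh) has Eb as its 5th, and Abdim7 (Ab diminished seventh) has Ebb as its 5th.
From Eb to Ebb: 11 semitones over an octave = diminished.

diminished octave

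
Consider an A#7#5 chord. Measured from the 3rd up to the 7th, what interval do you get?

A#aug7 (A# augmented seventh) is spelled A# C## E## G#.
The 3rd is C## and the 7th is G#.
5 letter names make it a fifth; at 6 semitones (a half step narrower than perfect) the quality is diminished.

diminished fifth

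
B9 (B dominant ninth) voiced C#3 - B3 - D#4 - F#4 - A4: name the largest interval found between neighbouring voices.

Adjacent intervals: C#3→B3 = minor seventh; B3→D#4 = major third; D#4→F#4 = minor third; F#4→A4 = minor third.
The largest is C#3 to B3, a minor seventh (10 semitones).

minor 7th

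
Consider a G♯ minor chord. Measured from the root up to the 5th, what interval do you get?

G♯m: G♯–B–D♯.
That puts G♯ below D♯.
From G♯ to D♯ is 7 semitones, exactly the perfect fifth.

perfect fifth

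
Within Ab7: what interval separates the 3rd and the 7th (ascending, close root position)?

diminished fifth

Spelling the chord: Ab–C–Eb–Gb.
3rd = C; 7th = Gb.
From C to Gb: 6 semitones over a fifth = diminished.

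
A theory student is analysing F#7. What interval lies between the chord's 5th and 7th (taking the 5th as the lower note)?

F# dominant seventh: F#, A#, C#, E.
That puts C# below E.
3 letter names make it a third; at 3 semitones (a half step narrower than major) the quality is minor.

m3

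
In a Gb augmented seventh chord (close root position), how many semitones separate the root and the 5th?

Spelling the chord: Gb Bb D Fb.
Gb to D is an augmented fifth: 8 semitones.

8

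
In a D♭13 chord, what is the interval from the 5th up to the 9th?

perfect fifth

Spelling the chord: D♭ F A♭ C♭ E♭ B♭.
5th = A♭; 9th = E♭.
A♭ up to E♭ spans 5 letter names and 7 semitones — a perfect fifth.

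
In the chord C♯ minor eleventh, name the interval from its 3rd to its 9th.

major seventh

The chord tones of C♯m11 are C♯–E–G♯–B–D♯–F♯.
That puts E below D♯.
Counting 7 letters and 11 half steps from E gives a major seventh.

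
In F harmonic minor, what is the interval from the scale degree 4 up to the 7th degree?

augmented 4th

The scale runs F G Ab Bb C Db E.
The scale degree 4 is Bb and the scale degree 7 is E.
Bb up to E is 6 semitones, a half step wider than a perfect fourth, so the interval is augmented.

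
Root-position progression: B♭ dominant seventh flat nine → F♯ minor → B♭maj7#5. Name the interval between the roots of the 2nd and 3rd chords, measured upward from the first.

The roots are F♯ and B♭.
From F♯ to B♭: 4 semitones over a fourth = diminished.

d4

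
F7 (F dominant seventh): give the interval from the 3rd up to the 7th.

F7: F–A–C–Eb.
The 3rd is A and the 7th is Eb.
From A to Eb: 6 semitones over a fifth = diminished.
This 3–7 tritone is the characteristic tension at the heart of the dominant sound.

d5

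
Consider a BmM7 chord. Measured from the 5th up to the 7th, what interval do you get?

Spelling the chord: B D F♯ A♯.
The 5th is F♯ and the 7th is A♯.
Counting 3 letters and 4 half steps from F♯ gives a major third.

major 3rd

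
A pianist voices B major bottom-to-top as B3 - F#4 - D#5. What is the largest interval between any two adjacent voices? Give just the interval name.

Adjacent intervals: B3→F#4 = perfect fifth; F#4→D#5 = major sixth.
The largest is F#4 to D#5, a major sixth (9 semitones).

major sixth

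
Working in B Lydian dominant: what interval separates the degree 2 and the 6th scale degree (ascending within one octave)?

B lydian dominant: B C# D# E# F# G# A.
The degree 2 is C# and the degree 6 is G#.
C# up to G# spans 5 letter names and 7 semitones — a perfect fifth.

perfect fifth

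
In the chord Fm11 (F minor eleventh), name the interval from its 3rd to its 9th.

Fm11 is spelled F, Ab, C, Eb, G, Bb.
The 3rd is Ab and the 9th is G.
From Ab to G is 11 semitones, exactly the major seventh.

major seventh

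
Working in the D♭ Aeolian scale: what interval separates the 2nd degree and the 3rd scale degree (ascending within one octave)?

The scale runs D♭ E♭ F♭ G♭ A♭ B𝄫 C♭.
2nd degree = E♭; 3rd degree = F♭.
2 letter names make it a second; at 1 semitone (a half step narrower than major) the quality is minor.

minor second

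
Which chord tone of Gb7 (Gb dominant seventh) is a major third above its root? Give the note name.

Bb

Gb7: Gb-Bb-Db-Fb.
The root is Gb. A major third above Gb is Bb.
Bb is the chord's 3rd.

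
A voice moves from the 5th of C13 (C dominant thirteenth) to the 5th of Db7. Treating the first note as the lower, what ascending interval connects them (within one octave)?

minor second

The 5th of C13 (C dominant thirteenth) is G; the 5th of Db7 is Ab.
2 letter names make it a second; at 1 semitone (a half step narrower than major) the quality is minor.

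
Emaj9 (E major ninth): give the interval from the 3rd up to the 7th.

Emaj9 (E major ninth) is spelled E, G♯, B, D♯, F♯.
3rd = G♯; 7th = D♯.
Counting 5 letters and 7 half steps from G♯ gives a perfect fifth.

perfect fifth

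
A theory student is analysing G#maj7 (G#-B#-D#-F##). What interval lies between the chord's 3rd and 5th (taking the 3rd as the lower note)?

The 3rd is B# and the 5th is D#.
3 letter names make it a third; at 3 semitones (a half step narrower than major) the quality is minor.

m3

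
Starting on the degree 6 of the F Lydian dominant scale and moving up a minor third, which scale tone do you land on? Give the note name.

The scale is F G A B C D E♭.
The degree 6 is D; a minor third above that is F — scale degree 1.

F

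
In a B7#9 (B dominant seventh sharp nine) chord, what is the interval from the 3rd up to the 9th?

B7#9 is spelled B D♯ F♯ A C𝄪.
3rd = D♯; 9th = C𝄪.
D♯ up to C𝄪 spans 7 letter names and 11 semitones — a major seventh.

major seventh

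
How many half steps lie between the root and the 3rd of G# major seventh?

G#Δ7 (G# major seventh): G#-B#-D#-F##.
G# to B# is a major third: 4 semitones.

4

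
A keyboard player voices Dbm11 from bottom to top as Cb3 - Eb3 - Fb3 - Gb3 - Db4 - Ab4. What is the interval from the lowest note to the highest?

major thirteenth

The outer voices are Cb3 and Ab4.
Cb up to Ab spans 13 letter names and 21 semitones — a major thirteenth.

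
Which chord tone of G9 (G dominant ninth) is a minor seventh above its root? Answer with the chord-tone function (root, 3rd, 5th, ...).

G9 (G dominant ninth): G–B–D–F–A.
The root is G. A minor seventh above G is F.
F is the chord's 7th.

7th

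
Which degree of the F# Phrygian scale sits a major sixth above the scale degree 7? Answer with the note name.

The scale is F# G A B C# D E.
The scale degree 7 is E; a major sixth above that is C# — scale degree 5.

C#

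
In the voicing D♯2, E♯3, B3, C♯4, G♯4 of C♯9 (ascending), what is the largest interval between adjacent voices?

Adjacent intervals: D♯2→E♯3 = major ninth; E♯3→B3 = diminished fifth; B3→C♯4 = major second; C♯4→G♯4 = perfect fifth.
The largest is D♯2 to E♯3, a major ninth (14 semitones).

M9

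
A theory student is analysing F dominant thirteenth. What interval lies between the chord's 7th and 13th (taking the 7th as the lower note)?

major 7th

Spelling the chord: F A C Eb G D.
7th = Eb; 13th = D.
From Eb to D is 11 semitones, exactly the major seventh.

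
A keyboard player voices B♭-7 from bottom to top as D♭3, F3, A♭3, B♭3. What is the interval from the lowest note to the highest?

The outer voices are D♭3 and B♭3.
Counting 6 letters and 9 half steps from D♭ gives a major sixth.

major sixth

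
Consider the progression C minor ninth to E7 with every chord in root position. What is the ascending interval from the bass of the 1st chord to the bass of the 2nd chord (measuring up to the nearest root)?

The roots are C and E.
C up to E spans 3 letter names and 4 semitones — a major third.

major 3rd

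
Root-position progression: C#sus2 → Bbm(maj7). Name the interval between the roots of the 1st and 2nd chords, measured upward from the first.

d7

The roots are C# and Bb.
C# up to Bb is 9 semitones, a whole step narrower than a major seventh, so the interval is diminished.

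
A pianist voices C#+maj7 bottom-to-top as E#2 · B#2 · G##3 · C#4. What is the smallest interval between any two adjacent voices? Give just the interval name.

diminished fourth

Adjacent intervals: E#2→B#2 = perfect fifth; B#2→G##3 = major sixth; G##3→C#4 = diminished fourth.
The smallest is G##3 to C#4, a diminished fourth (4 semitones).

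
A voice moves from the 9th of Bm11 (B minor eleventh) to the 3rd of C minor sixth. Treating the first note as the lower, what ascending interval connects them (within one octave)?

Bm11 (B minor eleventh) has C# as its 9th, and C minor sixth has Eb as its 3rd.
3 letter names make it a third; at 2 semitones (a whole step narrower than major) the quality is diminished.

diminished 3rd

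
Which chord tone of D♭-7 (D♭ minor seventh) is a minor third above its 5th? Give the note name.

Cb

Spelling the chord: D♭ F♭ A♭ C♭.
The 5th is A♭. A minor third above A♭ is C♭.
C♭ is the chord's 7th.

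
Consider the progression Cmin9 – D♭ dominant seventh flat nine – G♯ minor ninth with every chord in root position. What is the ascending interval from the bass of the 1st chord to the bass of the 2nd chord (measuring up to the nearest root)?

minor second

The roots are C and D♭.
2 letter names make it a second; at 1 semitone (a half step narrower than major) the quality is minor.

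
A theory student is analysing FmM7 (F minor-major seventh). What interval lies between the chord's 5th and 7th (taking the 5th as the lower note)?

major third

Spelling the chord: F–A♭–C–E.
The 5th is C and the 7th is E.
C up to E spans 3 letter names and 4 semitones — a major third.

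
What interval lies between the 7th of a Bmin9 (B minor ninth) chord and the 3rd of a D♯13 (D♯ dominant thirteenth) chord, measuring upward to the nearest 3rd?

The 7th of Bmin9 (B minor ninth) is A; the 3rd of D♯13 (D♯ dominant thirteenth) is F𝄪.
From A to F𝄪: 10 semitones over a sixth = augmented.

augmented sixth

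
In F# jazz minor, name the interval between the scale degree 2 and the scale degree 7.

The scale runs F# G# A B C# D# E#.
Scale degree 2 = G#; 7th scale degree = E#.
G# up to E# spans 6 letter names and 9 semitones — a major sixth.

M6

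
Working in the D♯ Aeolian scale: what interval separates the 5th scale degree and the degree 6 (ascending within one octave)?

minor second

Spelling the D♯ Aeolian scale: D♯ E♯ F♯ G♯ A♯ B C♯.
The 5th scale degree is A♯ and the 6th degree is B.
2 letter names make it a second; at 1 semitone (a half step narrower than major) the quality is minor.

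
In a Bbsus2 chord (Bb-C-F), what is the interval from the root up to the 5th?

perfect fifth

So we need the interval from Bb up to F.
From Bb to F is 7 semitones, exactly the perfect fifth.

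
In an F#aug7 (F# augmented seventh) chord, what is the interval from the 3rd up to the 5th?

major third

The chord tones of F#aug7 (F# augmented seventh) are F#–A#–C##–E.
3rd = A#; 5th = C##.
A# up to C## spans 3 letter names and 4 semitones — a major third.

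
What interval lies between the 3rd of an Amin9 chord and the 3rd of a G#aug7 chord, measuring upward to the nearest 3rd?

augmented seventh

The 3rd of Amin9 is C; the 3rd of G#aug7 is B#.
7 letter names make it a seventh; at 12 semitones (a half step wider than major) the quality is augmented.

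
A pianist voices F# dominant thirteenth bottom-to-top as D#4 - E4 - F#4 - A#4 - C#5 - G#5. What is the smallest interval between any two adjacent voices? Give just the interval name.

minor second

Adjacent intervals: D#4→E4 = minor second; E4→F#4 = major second; F#4→A#4 = major third; A#4→C#5 = minor third; C#5→G#5 = perfect fifth.
The smallest is D#4 to E4, a minor second (1 semitone).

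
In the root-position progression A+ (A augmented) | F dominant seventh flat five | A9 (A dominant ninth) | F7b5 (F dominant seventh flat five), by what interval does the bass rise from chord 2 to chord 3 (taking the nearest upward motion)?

The roots are F and A.
From F to A is 4 semitones, exactly the major third.

major third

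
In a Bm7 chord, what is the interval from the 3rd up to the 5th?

Spelling the chord: B D F# A.
That puts D below F#.
Counting 3 letters and 4 half steps from D gives a major third.

major third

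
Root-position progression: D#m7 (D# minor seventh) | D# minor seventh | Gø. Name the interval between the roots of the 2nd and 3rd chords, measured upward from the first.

The roots are D# and G.
From D# to G: 4 semitones over a fourth = diminished.

diminished fourth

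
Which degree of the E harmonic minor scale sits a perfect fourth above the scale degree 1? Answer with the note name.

The scale is E F♯ G A B C D♯.
The scale degree 1 is E; a perfect fourth above that is A — scale degree 4.

A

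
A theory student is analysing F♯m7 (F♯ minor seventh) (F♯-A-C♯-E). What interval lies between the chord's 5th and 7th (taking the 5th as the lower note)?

The 5th is C♯ and the 7th is E.
3 letter names make it a third; at 3 semitones (a half step narrower than major) the quality is minor.

minor 3rd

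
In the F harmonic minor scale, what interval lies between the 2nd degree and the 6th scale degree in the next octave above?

diminished twelfth

F harmonic minor: F G Ab Bb C Db E.
That puts G below Db.
From G to Db: 18 semitones over a twelfth = diminished.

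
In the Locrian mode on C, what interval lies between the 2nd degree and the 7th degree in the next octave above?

Spelling the Locrian mode on C: C D♭ E♭ F G♭ A♭ B♭.
That puts D♭ below B♭.
D♭ up to B♭ spans 13 letter names and 21 semitones — a major thirteenth.

major thirteenth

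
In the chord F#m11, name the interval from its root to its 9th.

The chord tones of F#m11 (F# minor eleventh) are F# A C# E G# B.
So we need the interval from F# up to G#.
From F# to G# is 14 semitones, exactly the major ninth.

M9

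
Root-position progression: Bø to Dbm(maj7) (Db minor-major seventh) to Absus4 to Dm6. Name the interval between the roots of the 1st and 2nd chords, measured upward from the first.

The roots are B and Db.
From B to Db: 2 semitones over a third = diminished.

d3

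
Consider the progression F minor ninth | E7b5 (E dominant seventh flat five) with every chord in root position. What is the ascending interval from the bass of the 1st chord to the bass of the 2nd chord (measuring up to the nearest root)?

The roots are F and E.
F up to E spans 7 letter names and 11 semitones — a major seventh.

major 7th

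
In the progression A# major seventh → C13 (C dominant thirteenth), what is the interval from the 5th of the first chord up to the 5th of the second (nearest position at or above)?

diminished 3rd

The 5th of A# major seventh is E#; the 5th of C13 (C dominant thirteenth) is G.
E# up to G is 2 semitones, a whole step narrower than a major third, so the interval is diminished.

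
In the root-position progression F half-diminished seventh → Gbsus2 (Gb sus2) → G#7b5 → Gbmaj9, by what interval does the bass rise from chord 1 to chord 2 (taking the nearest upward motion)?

minor second

The roots are F and Gb.
F up to Gb is 1 semitone, a half step narrower than a major second, so the interval is minor.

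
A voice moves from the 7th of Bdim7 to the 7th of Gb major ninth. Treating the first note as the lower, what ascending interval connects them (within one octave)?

Bdim7 has Ab as its 7th, and Gb major ninth has F as its 7th.
Ab up to F spans 6 letter names and 9 semitones — a major sixth.

major sixth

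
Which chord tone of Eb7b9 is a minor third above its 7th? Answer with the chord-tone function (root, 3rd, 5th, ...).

9th

Spelling the chord: Eb G Bb Db Fb.
The 7th is Db. A minor third above Db is Fb.
Fb is the chord's 9th.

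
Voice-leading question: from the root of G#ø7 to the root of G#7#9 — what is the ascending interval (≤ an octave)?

The root of G#ø7 is G#; the root of G#7#9 is G#.
Counting 1 letters and 0 half steps from G# gives a perfect unison.

perfect unison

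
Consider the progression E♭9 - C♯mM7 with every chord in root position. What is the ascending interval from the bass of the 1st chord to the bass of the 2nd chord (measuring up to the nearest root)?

The roots are E♭ and C♯.
E♭ up to C♯ is 10 semitones, a half step wider than a major sixth, so the interval is augmented.

augmented sixth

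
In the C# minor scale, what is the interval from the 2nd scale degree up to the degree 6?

The scale runs C# D# E F# G# A B.
So we need the interval from D# up to A.
5 letter names make it a fifth; at 6 semitones (a half step narrower than perfect) the quality is diminished.

diminished 5th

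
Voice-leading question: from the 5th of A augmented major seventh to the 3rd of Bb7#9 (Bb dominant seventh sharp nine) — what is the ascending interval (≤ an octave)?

A augmented major seventh has E# as its 5th, and Bb7#9 (Bb dominant seventh sharp nine) has D as its 3rd.
E# up to D is 9 semitones, a whole step narrower than a major seventh, so the interval is diminished.

diminished 7th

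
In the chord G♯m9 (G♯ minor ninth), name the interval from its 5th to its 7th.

Spelling the chord: G♯ B D♯ F♯ A♯.
So we need the interval from D♯ up to F♯.
3 letter names make it a third; at 3 semitones (a half step narrower than major) the quality is minor.

minor third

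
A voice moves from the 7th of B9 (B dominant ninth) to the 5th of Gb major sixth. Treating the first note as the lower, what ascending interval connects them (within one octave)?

d4

B9 (B dominant ninth) has A as its 7th, and Gb major sixth has Db as its 5th.
A up to Db is 4 semitones, a half step narrower than a perfect fourth, so the interval is diminished.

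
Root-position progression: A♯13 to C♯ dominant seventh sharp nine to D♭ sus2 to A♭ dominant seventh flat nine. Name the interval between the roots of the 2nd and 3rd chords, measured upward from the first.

The roots are C♯ and D♭.
From C♯ to D♭: 0 semitones over a second = diminished.

diminished second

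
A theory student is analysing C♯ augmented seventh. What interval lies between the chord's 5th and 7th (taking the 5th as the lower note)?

diminished 3rd

The chord tones of C♯+7 are C♯, E♯, G𝄪, B.
5th = G𝄪; 7th = B.
3 letter names make it a third; at 2 semitones (a whole step narrower than major) the quality is diminished.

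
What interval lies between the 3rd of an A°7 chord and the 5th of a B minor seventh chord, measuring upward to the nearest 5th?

augmented fourth

The 3rd of A°7 is C; the 5th of B minor seventh is F♯.
C up to F♯ is 6 semitones, a half step wider than a perfect fourth, so the interval is augmented.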